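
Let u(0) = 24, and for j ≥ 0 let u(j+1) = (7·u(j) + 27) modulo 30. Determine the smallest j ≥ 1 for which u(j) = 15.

We have u(0) = 24; u(1) = 15; u(2) = 12; u(3) = 21; u(4) = 24.
Since u(4) = u(0) = 24, the sequence is periodic with period 4.
The value 15 first appears (with j ≥ 1) at u(1).

1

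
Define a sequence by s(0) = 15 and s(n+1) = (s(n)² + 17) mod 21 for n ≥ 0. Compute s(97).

17

Listing terms: s(0) = 15; s(1) = 11; s(2) = 12; s(3) = 14; s(4) = 3; s(5) = 5; s(6) = 0; s(7) = 17; s(8) = 12.
Since s(8) = s(2) = 12, the sequence is eventually periodic: after a pre-period of length 2 it cycles with period 6.
For n ≥ 2, s(n) depends only on (n - 2) mod 6. (97 - 2) mod 6 = 5, so s(97) = s(7) = 17.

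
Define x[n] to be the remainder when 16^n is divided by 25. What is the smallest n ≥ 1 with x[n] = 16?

We have x[0] = 1,  x[1] = 16,  x[2] = 6,  x[3] = 21,  x[4] = 11,  x[5] = 1.
Since x[5] = x[0] = 1, the sequence is periodic with period 5.
The value 16 first appears (with n ≥ 1) at x[1].

1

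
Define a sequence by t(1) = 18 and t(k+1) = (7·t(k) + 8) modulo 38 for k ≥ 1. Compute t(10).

18

We have t(1) = 18,  t(2) = 20,  t(3) = 34,  t(4) = 18.
Since t(4) = t(1) = 18, the sequence is periodic with period 3.
So t(10) = t(1 + ((10-1) mod 3)) = t(1) = 18.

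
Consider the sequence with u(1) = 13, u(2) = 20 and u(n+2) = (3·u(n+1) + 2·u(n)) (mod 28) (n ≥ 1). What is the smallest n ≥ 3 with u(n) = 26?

Computing terms: u(1) = 13; u(2) = 20; u(3) = 2; u(4) = 18; u(5) = 2; u(6) = 14; u(7) = 18; u(8) = 26; u(9) = 2; u(10) = 2; u(11) = 10; u(12) = 6; u(13) = 10; u(14) = 14; u(15) = 6; u(16) = 18; u(17) = 10; u(18) = 10; u(19) = 22; u(20) = 2; u(21) = 22; u(22) = 14; u(23) = 2; u(24) = 6; u(25) = 22; u(26) = 22; u(27) = 26; u(28) = 10; u(29) = 26; u(30) = 14; u(31) = 10; u(32) = 2; u(33) = 26; u(34) = 26; u(35) = 18; u(36) = 22; u(37) = 18; u(38) = 14; u(39) = 22; u(40) = 10; u(41) = 18; u(42) = 18; u(43) = 6; u(44) = 26; u(45) = 6; u(46) = 14; u(47) = 26; u(48) = 22; u(49) = 6; u(50) = 6; u(51) = 2; u(52) = 18.
Since (u(51), u(52)) = (u(3), u(4)) = (2, 18) (two consecutive terms determine the rest), the sequence is eventually periodic: after a pre-period of length 2 it cycles with period 48.
The value 26 first appears (with n ≥ 3) at u(8).

8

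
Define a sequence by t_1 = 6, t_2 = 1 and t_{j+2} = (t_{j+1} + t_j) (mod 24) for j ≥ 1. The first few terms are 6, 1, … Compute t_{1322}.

1

t_1 = 6,  t_2 = 1,  t_3 = 7,  t_4 = 8,  t_5 = 15,  t_6 = 23,  t_7 = 14,  t_8 = 13,  t_9 = 3,  t_{10} = 16,  t_{11} = 19,  t_{12} = 11,  t_{13} = 6,  t_{14} = 17,  t_{15} = 23,  t_{16} = 16,  t_{17} = 15,  t_{18} = 7,  t_{19} = 22,  t_{20} = 5,  t_{21} = 3,  t_{22} = 8,  t_{23} = 11,  t_{24} = 19,  t_{25} = 6,  t_{26} = 1.
The sequence repeats with period 24.
So t_{1322} = t_{1 + ((1322-1) mod 24)} = t_2 = 1.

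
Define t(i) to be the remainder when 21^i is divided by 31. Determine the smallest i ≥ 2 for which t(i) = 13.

19

Listing terms: t(1) = 21; t(2) = 7; t(3) = 23; t(4) = 18; t(5) = 6; t(6) = 2; t(7) = 11; t(8) = 14; t(9) = 15; t(10) = 5; t(11) = 12; t(12) = 4; t(13) = 22; t(14) = 28; t(15) = 30; t(16) = 10; t(17) = 24; t(18) = 8; t(19) = 13; t(20) = 25; t(21) = 29; t(22) = 20; t(23) = 17; t(24) = 16; t(25) = 26; t(26) = 19; t(27) = 27; t(28) = 9; t(29) = 3; t(30) = 1; t(31) = 21.
The sequence repeats with period 30.
The value 13 first appears (with i ≥ 2) at t(19).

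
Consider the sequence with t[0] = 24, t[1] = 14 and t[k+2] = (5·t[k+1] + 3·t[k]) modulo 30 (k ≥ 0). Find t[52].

16

Computing terms: t[0] = 24,  t[1] = 14,  t[2] = 22,  t[3] = 2,  t[4] = 16,  t[5] = 26,  t[6] = 28,  t[7] = 8,  t[8] = 4,  t[9] = 14,  t[10] = 22.
Since (t[9], t[10]) = (t[1], t[2]) = (14, 22) (two consecutive terms determine the rest), the sequence is eventually periodic: after a pre-period of length 1 it cycles with period 8.
For k ≥ 1, t[k] depends only on (k - 1) mod 8. (52 - 1) mod 8 = 3, so t[52] = t[4] = 16.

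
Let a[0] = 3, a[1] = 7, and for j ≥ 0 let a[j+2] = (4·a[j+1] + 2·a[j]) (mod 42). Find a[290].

34

We have a[0] = 3, a[1] = 7, a[2] = 34, a[3] = 24, a[4] = 38, a[5] = 32, a[6] = 36, a[7] = 40, a[8] = 22, a[9] = 0, a[10] = 2, a[11] = 8, a[12] = 36, a[13] = 34, a[14] = 40, a[15] = 18, a[16] = 26, a[17] = 14, a[18] = 24, a[19] = 40, a[20] = 40, a[21] = 30, a[22] = 32, a[23] = 20, a[24] = 18, a[25] = 28, a[26] = 22, a[27] = 18, a[28] = 32, a[29] = 38, a[30] = 6, a[31] = 16, a[32] = 34, a[33] = 0, a[34] = 26, a[35] = 20, a[36] = 6, a[37] = 22, a[38] = 16, a[39] = 24, a[40] = 2, a[41] = 14, a[42] = 18, a[43] = 16, a[44] = 16, a[45] = 12, a[46] = 38, a[47] = 8, a[48] = 24, a[49] = 28, a[50] = 34, a[51] = 24.
Since (a[50], a[51]) = (a[2], a[3]) = (34, 24) (two consecutive terms determine the rest), the sequence is eventually periodic: after a pre-period of length 2 it cycles with period 48.
For j ≥ 2, a[j] depends only on (j - 2) mod 48. (290 - 2) mod 48 = 0, so a[290] = a[2] = 34.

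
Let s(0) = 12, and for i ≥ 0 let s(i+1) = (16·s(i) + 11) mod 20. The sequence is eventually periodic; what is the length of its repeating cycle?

s(0) = 12; s(1) = 3; s(2) = 19; s(3) = 15; s(4) = 11; s(5) = 7; s(6) = 3.
Since s(6) = s(1) = 3, the sequence is eventually periodic: after a pre-period of length 1 it cycles with period 5.

5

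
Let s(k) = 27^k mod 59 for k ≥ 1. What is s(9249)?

Listing terms: s(1) = 27; s(2) = 21; s(3) = 36; s(4) = 28; s(5) = 48; s(6) = 57; s(7) = 5; s(8) = 17; s(9) = 46; s(10) = 3; s(11) = 22; s(12) = 4; s(13) = 49; s(14) = 25; s(15) = 26; s(16) = 53; s(17) = 15; s(18) = 51; s(19) = 20; s(20) = 9; s(21) = 7; s(22) = 12; s(23) = 29; s(24) = 16; s(25) = 19; s(26) = 41; s(27) = 45; s(28) = 35; s(29) = 1; s(30) = 27.
Since s(30) = s(1) = 27, the sequence is periodic with period 29.
(9249 - 1) mod 29 = 26, so s(9249) = s(27) = 45.

45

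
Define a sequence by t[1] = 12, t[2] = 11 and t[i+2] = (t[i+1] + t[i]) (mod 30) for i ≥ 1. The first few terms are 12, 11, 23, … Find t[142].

16

We have t[1] = 12,  t[2] = 11,  t[3] = 23,  t[4] = 4,  t[5] = 27,  t[6] = 1,  t[7] = 28,  t[8] = 29,  t[9] = 27,  t[10] = 26,  t[11] = 23,  t[12] = 19,  t[13] = 12,  t[14] = 1,  t[15] = 13,  t[16] = 14,  t[17] = 27,  t[18] = 11,  t[19] = 8,  t[20] = 19,  t[21] = 27,  t[22] = 16,  t[23] = 13,  t[24] = 29,  t[25] = 12,  t[26] = 11.
Since (t[25], t[26]) = (t[1], t[2]) = (12, 11) (two consecutive terms determine the rest), the sequence is periodic with period 24.
(142 - 1) mod 24 = 21, so t[142] = t[22] = 16.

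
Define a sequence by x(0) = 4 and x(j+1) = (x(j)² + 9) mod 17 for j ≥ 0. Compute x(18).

We have x(0) = 4; x(1) = 8; x(2) = 5; x(3) = 0; x(4) = 9; x(5) = 5.
Since x(5) = x(2) = 5, the sequence is eventually periodic: after a pre-period of length 2 it cycles with period 3.
For j ≥ 2, x(j) depends only on (j - 2) mod 3. (18 - 2) mod 3 = 1, so x(18) = x(3) = 0.

0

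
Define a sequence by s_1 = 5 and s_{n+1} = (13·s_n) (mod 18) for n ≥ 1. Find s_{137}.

11

We have s_1 = 5,  s_2 = 11,  s_3 = 17,  s_4 = 5.
Since s_4 = s_1 = 5, the sequence is periodic with period 3.
(137 - 1) mod 3 = 1, so s_{137} = s_2 = 11.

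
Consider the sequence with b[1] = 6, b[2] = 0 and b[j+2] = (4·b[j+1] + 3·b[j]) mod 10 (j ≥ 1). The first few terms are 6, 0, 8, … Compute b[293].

We have b[1] = 6,  b[2] = 0,  b[3] = 8,  b[4] = 2,  b[5] = 2,  b[6] = 4,  b[7] = 2,  b[8] = 0,  b[9] = 6,  b[10] = 4,  b[11] = 4,  b[12] = 8,  b[13] = 4,  b[14] = 0,  b[15] = 2,  b[16] = 8,  b[17] = 8,  b[18] = 6,  b[19] = 8,  b[20] = 0,  b[21] = 4,  b[22] = 6,  b[23] = 6,  b[24] = 2,  b[25] = 6,  b[26] = 0.
Since (b[25], b[26]) = (b[1], b[2]) = (6, 0) (two consecutive terms determine the rest), the sequence is periodic with period 24.
So b[293] = b[1 + ((293-1) mod 24)] = b[5] = 2.

2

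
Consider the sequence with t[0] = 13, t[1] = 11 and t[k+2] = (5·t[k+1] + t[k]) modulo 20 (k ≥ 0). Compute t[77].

6

Listing terms: t[0] = 13, t[1] = 11, t[2] = 8, t[3] = 11, t[4] = 3, t[5] = 6, t[6] = 13, t[7] = 11.
Since (t[6], t[7]) = (t[0], t[1]) = (13, 11) (two consecutive terms determine the rest), the sequence is periodic with period 6.
(77 - 0) mod 6 = 5, so t[77] = t[5] = 6.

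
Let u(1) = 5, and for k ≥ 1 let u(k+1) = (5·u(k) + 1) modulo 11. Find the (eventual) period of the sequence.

u(1) = 5; u(2) = 4; u(3) = 10; u(4) = 7; u(5) = 3; u(6) = 5.
The sequence repeats with period 5.

5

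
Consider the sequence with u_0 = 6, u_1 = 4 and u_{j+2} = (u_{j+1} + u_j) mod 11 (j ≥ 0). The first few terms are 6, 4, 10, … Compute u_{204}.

Computing terms: u_0 = 6,  u_1 = 4,  u_2 = 10,  u_3 = 3,  u_4 = 2,  u_5 = 5,  u_6 = 7,  u_7 = 1,  u_8 = 8,  u_9 = 9,  u_{10} = 6,  u_{11} = 4.
Since (u_{10}, u_{11}) = (u_0, u_1) = (6, 4) (two consecutive terms determine the rest), the sequence is periodic with period 10.
(204 - 0) mod 10 = 4, so u_{204} = u_4 = 2.

2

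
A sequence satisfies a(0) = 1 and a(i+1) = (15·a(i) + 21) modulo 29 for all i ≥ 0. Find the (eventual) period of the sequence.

Computing terms: a(0) = 1; a(1) = 7; a(2) = 10; a(3) = 26; a(4) = 5; a(5) = 9; a(6) = 11; a(7) = 12; a(8) = 27; a(9) = 20; a(10) = 2; a(11) = 22; a(12) = 3; a(13) = 8; a(14) = 25; a(15) = 19; a(16) = 16; a(17) = 0; a(18) = 21; a(19) = 17; a(20) = 15; a(21) = 14; a(22) = 28; a(23) = 6; a(24) = 24; a(25) = 4; a(26) = 23; a(27) = 18; a(28) = 1.
The sequence repeats with period 28.

28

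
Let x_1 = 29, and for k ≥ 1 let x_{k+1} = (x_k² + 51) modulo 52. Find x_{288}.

x_1 = 29; x_2 = 8; x_3 = 11; x_4 = 16; x_5 = 47; x_6 = 24; x_7 = 3; x_8 = 8.
Since x_8 = x_2 = 8, the sequence is eventually periodic: after a pre-period of length 1 it cycles with period 6.
For k ≥ 2, x_k depends only on (k - 2) mod 6. (288 - 2) mod 6 = 4, so x_{288} = x_6 = 24.

24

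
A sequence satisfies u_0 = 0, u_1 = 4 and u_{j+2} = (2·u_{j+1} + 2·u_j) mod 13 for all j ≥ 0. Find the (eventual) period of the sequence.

12

u_0 = 0,  u_1 = 4,  u_2 = 8,  u_3 = 11,  u_4 = 12,  u_5 = 7,  u_6 = 12,  u_7 = 12,  u_8 = 9,  u_9 = 3,  u_{10} = 11,  u_{11} = 2,  u_{12} = 0,  u_{13} = 4.
Since (u_{12}, u_{13}) = (u_0, u_1) = (0, 4) (two consecutive terms determine the rest), the sequence is periodic with period 12.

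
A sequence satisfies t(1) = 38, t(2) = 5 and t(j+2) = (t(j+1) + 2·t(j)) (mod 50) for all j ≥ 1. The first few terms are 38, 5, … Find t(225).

3

t(1) = 38, t(2) = 5, t(3) = 31, t(4) = 41, t(5) = 3, t(6) = 35, t(7) = 41, t(8) = 11, t(9) = 43, t(10) = 15, t(11) = 1, t(12) = 31, t(13) = 33, t(14) = 45, t(15) = 11, t(16) = 1, t(17) = 23, t(18) = 25, t(19) = 21, t(20) = 21, t(21) = 13, t(22) = 5, t(23) = 31.
Since (t(22), t(23)) = (t(2), t(3)) = (5, 31) (two consecutive terms determine the rest), the sequence is eventually periodic: after a pre-period of length 1 it cycles with period 20.
For j ≥ 2, t(j) depends only on (j - 2) mod 20. (225 - 2) mod 20 = 3, so t(225) = t(5) = 3.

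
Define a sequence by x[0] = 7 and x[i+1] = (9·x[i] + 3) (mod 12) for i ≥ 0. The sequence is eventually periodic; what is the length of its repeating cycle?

x[0] = 7; x[1] = 6; x[2] = 9; x[3] = 0; x[4] = 3; x[5] = 6.
Since x[5] = x[1] = 6, the sequence is eventually periodic: after a pre-period of length 1 it cycles with period 4.

4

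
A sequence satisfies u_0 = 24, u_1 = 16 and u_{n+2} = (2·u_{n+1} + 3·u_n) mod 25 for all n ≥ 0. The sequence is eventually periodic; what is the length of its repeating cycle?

u_0 = 24; u_1 = 16; u_2 = 4; u_3 = 6; u_4 = 24; u_5 = 16.
The sequence repeats with period 4.

4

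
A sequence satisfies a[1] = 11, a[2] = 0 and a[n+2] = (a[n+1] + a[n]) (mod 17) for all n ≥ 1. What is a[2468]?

a[1] = 11, a[2] = 0, a[3] = 11, a[4] = 11, a[5] = 5, a[6] = 16, a[7] = 4, a[8] = 3, a[9] = 7, a[10] = 10, a[11] = 0, a[12] = 10, a[13] = 10, a[14] = 3, a[15] = 13, a[16] = 16, a[17] = 12, a[18] = 11, a[19] = 6, a[20] = 0, a[21] = 6, a[22] = 6, a[23] = 12, a[24] = 1, a[25] = 13, a[26] = 14, a[27] = 10, a[28] = 7, a[29] = 0, a[30] = 7, a[31] = 7, a[32] = 14, a[33] = 4, a[34] = 1, a[35] = 5, a[36] = 6, a[37] = 11, a[38] = 0.
The sequence repeats with period 36.
(2468 - 1) mod 36 = 19, so a[2468] = a[20] = 0.

0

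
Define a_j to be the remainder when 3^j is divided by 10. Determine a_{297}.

3

a_1 = 3; a_2 = 9; a_3 = 7; a_4 = 1; a_5 = 3.
Since a_5 = a_1 = 3, the sequence is periodic with period 4.
(297 - 1) mod 4 = 0, so a_{297} = a_1 = 3.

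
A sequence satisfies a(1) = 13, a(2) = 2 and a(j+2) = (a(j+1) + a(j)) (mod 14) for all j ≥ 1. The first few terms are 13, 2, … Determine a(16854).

Listing terms: a(1) = 13; a(2) = 2; a(3) = 1; a(4) = 3; a(5) = 4; a(6) = 7; a(7) = 11; a(8) = 4; a(9) = 1; a(10) = 5; a(11) = 6; a(12) = 11; a(13) = 3; a(14) = 0; a(15) = 3; a(16) = 3; a(17) = 6; a(18) = 9; a(19) = 1; a(20) = 10; a(21) = 11; a(22) = 7; a(23) = 4; a(24) = 11; a(25) = 1; a(26) = 12; a(27) = 13; a(28) = 11; a(29) = 10; a(30) = 7; a(31) = 3; a(32) = 10; a(33) = 13; a(34) = 9; a(35) = 8; a(36) = 3; a(37) = 11; a(38) = 0; a(39) = 11; a(40) = 11; a(41) = 8; a(42) = 5; a(43) = 13; a(44) = 4; a(45) = 3; a(46) = 7; a(47) = 10; a(48) = 3; a(49) = 13; a(50) = 2.
The sequence repeats with period 48.
So a(16854) = a(1 + ((16854-1) mod 48)) = a(6) = 7.

7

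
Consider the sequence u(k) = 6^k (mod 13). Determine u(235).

Listing terms: u(1) = 6, u(2) = 10, u(3) = 8, u(4) = 9, u(5) = 2, u(6) = 12, u(7) = 7, u(8) = 3, u(9) = 5, u(10) = 4, u(11) = 11, u(12) = 1, u(13) = 6.
The sequence repeats with period 12.
So u(235) = u(1 + ((235-1) mod 12)) = u(7) = 7.

7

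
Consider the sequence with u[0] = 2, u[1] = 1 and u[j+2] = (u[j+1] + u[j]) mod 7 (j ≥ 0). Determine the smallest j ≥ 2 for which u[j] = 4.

u[0] = 2; u[1] = 1; u[2] = 3; u[3] = 4; u[4] = 0; u[5] = 4; u[6] = 4; u[7] = 1; u[8] = 5; u[9] = 6; u[10] = 4; u[11] = 3; u[12] = 0; u[13] = 3; u[14] = 3; u[15] = 6; u[16] = 2; u[17] = 1.
The sequence repeats with period 16.
The value 4 first appears (with j ≥ 2) at u[3].

3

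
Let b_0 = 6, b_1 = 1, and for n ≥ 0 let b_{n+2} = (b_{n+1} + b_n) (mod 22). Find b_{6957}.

6

Computing terms: b_0 = 6,  b_1 = 1,  b_2 = 7,  b_3 = 8,  b_4 = 15,  b_5 = 1,  b_6 = 16,  b_7 = 17,  b_8 = 11,  b_9 = 6,  b_{10} = 17,  b_{11} = 1,  b_{12} = 18,  b_{13} = 19,  b_{14} = 15,  b_{15} = 12,  b_{16} = 5,  b_{17} = 17,  b_{18} = 0,  b_{19} = 17,  b_{20} = 17,  b_{21} = 12,  b_{22} = 7,  b_{23} = 19,  b_{24} = 4,  b_{25} = 1,  b_{26} = 5,  b_{27} = 6,  b_{28} = 11,  b_{29} = 17,  b_{30} = 6,  b_{31} = 1.
Since (b_{30}, b_{31}) = (b_0, b_1) = (6, 1) (two consecutive terms determine the rest), the sequence is periodic with period 30.
(6957 - 0) mod 30 = 27, so b_{6957} = b_{27} = 6.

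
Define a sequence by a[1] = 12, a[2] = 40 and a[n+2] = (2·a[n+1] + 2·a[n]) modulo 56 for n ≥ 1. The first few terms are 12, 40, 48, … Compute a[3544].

Listing terms: a[1] = 12, a[2] = 40, a[3] = 48, a[4] = 8, a[5] = 0, a[6] = 16, a[7] = 32, a[8] = 40, a[9] = 32, a[10] = 32, a[11] = 16, a[12] = 40, a[13] = 0, a[14] = 24, a[15] = 48, a[16] = 32, a[17] = 48, a[18] = 48, a[19] = 24, a[20] = 32, a[21] = 0, a[22] = 8, a[23] = 16, a[24] = 48, a[25] = 16, a[26] = 16, a[27] = 8, a[28] = 48, a[29] = 0, a[30] = 40, a[31] = 24, a[32] = 16, a[33] = 24, a[34] = 24, a[35] = 40, a[36] = 16, a[37] = 0, a[38] = 32, a[39] = 8, a[40] = 24, a[41] = 8, a[42] = 8, a[43] = 32, a[44] = 24, a[45] = 0, a[46] = 48, a[47] = 40, a[48] = 8, a[49] = 40, a[50] = 40, a[51] = 48.
Since (a[50], a[51]) = (a[2], a[3]) = (40, 48) (two consecutive terms determine the rest), the sequence is eventually periodic: after a pre-period of length 1 it cycles with period 48.
For n ≥ 2, a[n] depends only on (n - 2) mod 48. (3544 - 2) mod 48 = 38, so a[3544] = a[40] = 24.

24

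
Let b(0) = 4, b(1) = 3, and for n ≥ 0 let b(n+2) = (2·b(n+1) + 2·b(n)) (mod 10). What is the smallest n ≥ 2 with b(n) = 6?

4

We have b(0) = 4,  b(1) = 3,  b(2) = 4,  b(3) = 4,  b(4) = 6,  b(5) = 0,  b(6) = 2,  b(7) = 4,  b(8) = 2,  b(9) = 2,  b(10) = 8,  b(11) = 0,  b(12) = 6,  b(13) = 2,  b(14) = 6,  b(15) = 6,  b(16) = 4,  b(17) = 0,  b(18) = 8,  b(19) = 6,  b(20) = 8,  b(21) = 8,  b(22) = 2,  b(23) = 0,  b(24) = 4,  b(25) = 8,  b(26) = 4,  b(27) = 4.
Since (b(26), b(27)) = (b(2), b(3)) = (4, 4) (two consecutive terms determine the rest), the sequence is eventually periodic: after a pre-period of length 2 it cycles with period 24.
The value 6 first appears (with n ≥ 2) at b(4).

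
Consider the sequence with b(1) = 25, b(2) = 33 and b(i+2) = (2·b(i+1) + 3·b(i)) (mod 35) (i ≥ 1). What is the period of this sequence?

b(1) = 25,  b(2) = 33,  b(3) = 1,  b(4) = 31,  b(5) = 30,  b(6) = 13,  b(7) = 11,  b(8) = 26,  b(9) = 15,  b(10) = 3,  b(11) = 16,  b(12) = 6,  b(13) = 25,  b(14) = 33.
Since (b(13), b(14)) = (b(1), b(2)) = (25, 33) (two consecutive terms determine the rest), the sequence is periodic with period 12.

12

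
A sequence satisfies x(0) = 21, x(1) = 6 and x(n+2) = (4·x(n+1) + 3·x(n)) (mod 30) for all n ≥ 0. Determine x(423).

x(0) = 21; x(1) = 6; x(2) = 27; x(3) = 6; x(4) = 15; x(5) = 18; x(6) = 27; x(7) = 12; x(8) = 9; x(9) = 12; x(10) = 15; x(11) = 6; x(12) = 9; x(13) = 24; x(14) = 3; x(15) = 24; x(16) = 15; x(17) = 12; x(18) = 3; x(19) = 18; x(20) = 21; x(21) = 18; x(22) = 15; x(23) = 24; x(24) = 21; x(25) = 6.
The sequence repeats with period 24.
So x(423) = x(0 + ((423-0) mod 24)) = x(15) = 24.

24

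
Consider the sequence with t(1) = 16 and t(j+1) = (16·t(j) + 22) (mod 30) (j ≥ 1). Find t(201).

6

t(1) = 16, t(2) = 8, t(3) = 0, t(4) = 22, t(5) = 14, t(6) = 6, t(7) = 28, t(8) = 20, t(9) = 12, t(10) = 4, t(11) = 26, t(12) = 18, t(13) = 10, t(14) = 2, t(15) = 24, t(16) = 16.
The sequence repeats with period 15.
(201 - 1) mod 15 = 5, so t(201) = t(6) = 6.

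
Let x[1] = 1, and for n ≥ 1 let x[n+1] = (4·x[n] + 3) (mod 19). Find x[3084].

14

Computing terms: x[1] = 1, x[2] = 7, x[3] = 12, x[4] = 13, x[5] = 17, x[6] = 14, x[7] = 2, x[8] = 11, x[9] = 9, x[10] = 1.
Since x[10] = x[1] = 1, the sequence is periodic with period 9.
So x[3084] = x[1 + ((3084-1) mod 9)] = x[6] = 14.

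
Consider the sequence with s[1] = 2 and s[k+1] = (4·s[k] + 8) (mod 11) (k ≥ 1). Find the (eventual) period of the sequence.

We have s[1] = 2, s[2] = 5, s[3] = 6, s[4] = 10, s[5] = 4, s[6] = 2.
The sequence repeats with period 5.

5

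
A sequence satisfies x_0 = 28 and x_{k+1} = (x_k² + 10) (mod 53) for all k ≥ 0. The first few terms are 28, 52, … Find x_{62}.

x_0 = 28; x_1 = 52; x_2 = 11; x_3 = 25; x_4 = 52.
Since x_4 = x_1 = 52, the sequence is eventually periodic: after a pre-period of length 1 it cycles with period 3.
For k ≥ 1, x_k depends only on (k - 1) mod 3. (62 - 1) mod 3 = 1, so x_{62} = x_2 = 11.

11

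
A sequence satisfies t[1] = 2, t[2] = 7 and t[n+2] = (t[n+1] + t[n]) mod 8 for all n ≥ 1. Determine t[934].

t[1] = 2, t[2] = 7, t[3] = 1, t[4] = 0, t[5] = 1, t[6] = 1, t[7] = 2, t[8] = 3, t[9] = 5, t[10] = 0, t[11] = 5, t[12] = 5, t[13] = 2, t[14] = 7.
Since (t[13], t[14]) = (t[1], t[2]) = (2, 7) (two consecutive terms determine the rest), the sequence is periodic with period 12.
So t[934] = t[1 + ((934-1) mod 12)] = t[10] = 0.

0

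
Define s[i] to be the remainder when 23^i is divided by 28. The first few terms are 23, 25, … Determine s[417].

s[1] = 23; s[2] = 25; s[3] = 15; s[4] = 9; s[5] = 11; s[6] = 1; s[7] = 23.
Since s[7] = s[1] = 23, the sequence is periodic with period 6.
So s[417] = s[1 + ((417-1) mod 6)] = s[3] = 15.

15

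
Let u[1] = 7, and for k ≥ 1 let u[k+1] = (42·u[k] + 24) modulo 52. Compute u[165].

We have u[1] = 7,  u[2] = 6,  u[3] = 16,  u[4] = 20,  u[5] = 32,  u[6] = 16.
Since u[6] = u[3] = 16, the sequence is eventually periodic: after a pre-period of length 2 it cycles with period 3.
For k ≥ 3, u[k] depends only on (k - 3) mod 3. (165 - 3) mod 3 = 0, so u[165] = u[3] = 16.

16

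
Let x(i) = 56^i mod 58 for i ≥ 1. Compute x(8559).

Computing terms: x(1) = 56; x(2) = 4; x(3) = 50; x(4) = 16; x(5) = 26; x(6) = 6; x(7) = 46; x(8) = 24; x(9) = 10; x(10) = 38; x(11) = 40; x(12) = 36; x(13) = 44; x(14) = 28; x(15) = 2; x(16) = 54; x(17) = 8; x(18) = 42; x(19) = 32; x(20) = 52; x(21) = 12; x(22) = 34; x(23) = 48; x(24) = 20; x(25) = 18; x(26) = 22; x(27) = 14; x(28) = 30; x(29) = 56.
Since x(29) = x(1) = 56, the sequence is periodic with period 28.
(8559 - 1) mod 28 = 18, so x(8559) = x(19) = 32.

32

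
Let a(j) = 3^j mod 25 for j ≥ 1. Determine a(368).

11

Computing terms: a(1) = 3, a(2) = 9, a(3) = 2, a(4) = 6, a(5) = 18, a(6) = 4, a(7) = 12, a(8) = 11, a(9) = 8, a(10) = 24, a(11) = 22, a(12) = 16, a(13) = 23, a(14) = 19, a(15) = 7, a(16) = 21, a(17) = 13, a(18) = 14, a(19) = 17, a(20) = 1, a(21) = 3.
The sequence repeats with period 20.
So a(368) = a(1 + ((368-1) mod 20)) = a(8) = 11.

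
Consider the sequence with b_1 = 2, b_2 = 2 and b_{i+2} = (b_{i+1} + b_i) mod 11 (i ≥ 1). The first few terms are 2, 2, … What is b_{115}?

Computing terms: b_1 = 2, b_2 = 2, b_3 = 4, b_4 = 6, b_5 = 10, b_6 = 5, b_7 = 4, b_8 = 9, b_9 = 2, b_{10} = 0, b_{11} = 2, b_{12} = 2.
The sequence repeats with period 10.
So b_{115} = b_{1 + ((115-1) mod 10)} = b_5 = 10.

10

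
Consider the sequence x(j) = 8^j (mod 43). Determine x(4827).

x(0) = 1; x(1) = 8; x(2) = 21; x(3) = 39; x(4) = 11; x(5) = 2; x(6) = 16; x(7) = 42; x(8) = 35; x(9) = 22; x(10) = 4; x(11) = 32; x(12) = 41; x(13) = 27; x(14) = 1.
The sequence repeats with period 14.
So x(4827) = x(0 + ((4827-0) mod 14)) = x(11) = 32.

32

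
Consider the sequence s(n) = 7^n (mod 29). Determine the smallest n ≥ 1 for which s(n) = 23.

Listing terms: s(0) = 1; s(1) = 7; s(2) = 20; s(3) = 24; s(4) = 23; s(5) = 16; s(6) = 25; s(7) = 1.
The sequence repeats with period 7.
The value 23 first appears (with n ≥ 1) at s(4).

4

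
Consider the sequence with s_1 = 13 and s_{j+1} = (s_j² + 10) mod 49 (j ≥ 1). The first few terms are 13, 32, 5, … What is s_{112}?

7

We have s_1 = 13, s_2 = 32, s_3 = 5, s_4 = 35, s_5 = 10, s_6 = 12, s_7 = 7, s_8 = 10.
Since s_8 = s_5 = 10, the sequence is eventually periodic: after a pre-period of length 4 it cycles with period 3.
For j ≥ 5, s_j depends only on (j - 5) mod 3. (112 - 5) mod 3 = 2, so s_{112} = s_7 = 7.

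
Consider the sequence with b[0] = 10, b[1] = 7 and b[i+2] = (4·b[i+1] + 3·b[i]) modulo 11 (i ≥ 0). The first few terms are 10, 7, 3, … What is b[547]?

0

Computing terms: b[0] = 10,  b[1] = 7,  b[2] = 3,  b[3] = 0,  b[4] = 9,  b[5] = 3,  b[6] = 6,  b[7] = 0,  b[8] = 7,  b[9] = 6,  b[10] = 1,  b[11] = 0,  b[12] = 3,  b[13] = 1,  b[14] = 2,  b[15] = 0,  b[16] = 6,  b[17] = 2,  b[18] = 4,  b[19] = 0,  b[20] = 1,  b[21] = 4,  b[22] = 8,  b[23] = 0,  b[24] = 2,  b[25] = 8,  b[26] = 5,  b[27] = 0,  b[28] = 4,  b[29] = 5,  b[30] = 10,  b[31] = 0,  b[32] = 8,  b[33] = 10,  b[34] = 9,  b[35] = 0,  b[36] = 5,  b[37] = 9,  b[38] = 7,  b[39] = 0,  b[40] = 10,  b[41] = 7.
The sequence repeats with period 40.
(547 - 0) mod 40 = 27, so b[547] = b[27] = 0.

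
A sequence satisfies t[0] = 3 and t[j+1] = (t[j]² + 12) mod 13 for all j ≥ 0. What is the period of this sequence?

t[0] = 3; t[1] = 8; t[2] = 11; t[3] = 3.
The sequence repeats with period 3.

3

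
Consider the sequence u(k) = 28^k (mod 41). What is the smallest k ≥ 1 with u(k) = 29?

u(0) = 1, u(1) = 28, u(2) = 5, u(3) = 17, u(4) = 25, u(5) = 3, u(6) = 2, u(7) = 15, u(8) = 10, u(9) = 34, u(10) = 9, u(11) = 6, u(12) = 4, u(13) = 30, u(14) = 20, u(15) = 27, u(16) = 18, u(17) = 12, u(18) = 8, u(19) = 19, u(20) = 40, u(21) = 13, u(22) = 36, u(23) = 24, u(24) = 16, u(25) = 38, u(26) = 39, u(27) = 26, u(28) = 31, u(29) = 7, u(30) = 32, u(31) = 35, u(32) = 37, u(33) = 11, u(34) = 21, u(35) = 14, u(36) = 23, u(37) = 29, u(38) = 33, u(39) = 22, u(40) = 1.
Since u(40) = u(0) = 1, the sequence is periodic with period 40.
The value 29 first appears (with k ≥ 1) at u(37).

37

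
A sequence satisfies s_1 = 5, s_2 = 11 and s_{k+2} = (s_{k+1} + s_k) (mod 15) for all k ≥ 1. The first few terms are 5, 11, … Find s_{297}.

Listing terms: s_1 = 5, s_2 = 11, s_3 = 1, s_4 = 12, s_5 = 13, s_6 = 10, s_7 = 8, s_8 = 3, s_9 = 11, s_{10} = 14, s_{11} = 10, s_{12} = 9, s_{13} = 4, s_{14} = 13, s_{15} = 2, s_{16} = 0, s_{17} = 2, s_{18} = 2, s_{19} = 4, s_{20} = 6, s_{21} = 10, s_{22} = 1, s_{23} = 11, s_{24} = 12, s_{25} = 8, s_{26} = 5, s_{27} = 13, s_{28} = 3, s_{29} = 1, s_{30} = 4, s_{31} = 5, s_{32} = 9, s_{33} = 14, s_{34} = 8, s_{35} = 7, s_{36} = 0, s_{37} = 7, s_{38} = 7, s_{39} = 14, s_{40} = 6, s_{41} = 5, s_{42} = 11.
Since (s_{41}, s_{42}) = (s_1, s_2) = (5, 11) (two consecutive terms determine the rest), the sequence is periodic with period 40.
(297 - 1) mod 40 = 16, so s_{297} = s_{17} = 2.

2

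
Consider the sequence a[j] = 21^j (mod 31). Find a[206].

19

We have a[0] = 1; a[1] = 21; a[2] = 7; a[3] = 23; a[4] = 18; a[5] = 6; a[6] = 2; a[7] = 11; a[8] = 14; a[9] = 15; a[10] = 5; a[11] = 12; a[12] = 4; a[13] = 22; a[14] = 28; a[15] = 30; a[16] = 10; a[17] = 24; a[18] = 8; a[19] = 13; a[20] = 25; a[21] = 29; a[22] = 20; a[23] = 17; a[24] = 16; a[25] = 26; a[26] = 19; a[27] = 27; a[28] = 9; a[29] = 3; a[30] = 1.
The sequence repeats with period 30.
(206 - 0) mod 30 = 26, so a[206] = a[26] = 19.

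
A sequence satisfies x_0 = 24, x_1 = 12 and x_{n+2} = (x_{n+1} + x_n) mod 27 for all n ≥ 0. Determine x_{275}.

x_0 = 24; x_1 = 12; x_2 = 9; x_3 = 21; x_4 = 3; x_5 = 24; x_6 = 0; x_7 = 24; x_8 = 24; x_9 = 21; x_{10} = 18; x_{11} = 12; x_{12} = 3; x_{13} = 15; x_{14} = 18; x_{15} = 6; x_{16} = 24; x_{17} = 3; x_{18} = 0; x_{19} = 3; x_{20} = 3; x_{21} = 6; x_{22} = 9; x_{23} = 15; x_{24} = 24; x_{25} = 12.
Since (x_{24}, x_{25}) = (x_0, x_1) = (24, 12) (two consecutive terms determine the rest), the sequence is periodic with period 24.
(275 - 0) mod 24 = 11, so x_{275} = x_{11} = 12.

12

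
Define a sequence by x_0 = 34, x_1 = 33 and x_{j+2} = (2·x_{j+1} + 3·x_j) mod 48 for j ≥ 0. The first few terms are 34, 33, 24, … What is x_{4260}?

30

Listing terms: x_0 = 34,  x_1 = 33,  x_2 = 24,  x_3 = 3,  x_4 = 30,  x_5 = 21,  x_6 = 36,  x_7 = 39,  x_8 = 42,  x_9 = 9,  x_{10} = 0,  x_{11} = 27,  x_{12} = 6,  x_{13} = 45,  x_{14} = 12,  x_{15} = 15,  x_{16} = 18,  x_{17} = 33,  x_{18} = 24.
Since (x_{17}, x_{18}) = (x_1, x_2) = (33, 24) (two consecutive terms determine the rest), the sequence is eventually periodic: after a pre-period of length 1 it cycles with period 16.
For j ≥ 1, x_j depends only on (j - 1) mod 16. (4260 - 1) mod 16 = 3, so x_{4260} = x_4 = 30.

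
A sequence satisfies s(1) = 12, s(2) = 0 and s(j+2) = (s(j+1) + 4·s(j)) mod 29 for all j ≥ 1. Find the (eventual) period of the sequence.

35

We have s(1) = 12,  s(2) = 0,  s(3) = 19,  s(4) = 19,  s(5) = 8,  s(6) = 26,  s(7) = 0,  s(8) = 17,  s(9) = 17,  s(10) = 27,  s(11) = 8,  s(12) = 0,  s(13) = 3,  s(14) = 3,  s(15) = 15,  s(16) = 27,  s(17) = 0,  s(18) = 21,  s(19) = 21,  s(20) = 18,  s(21) = 15,  s(22) = 0,  s(23) = 2,  s(24) = 2,  s(25) = 10,  s(26) = 18,  s(27) = 0,  s(28) = 14,  s(29) = 14,  s(30) = 12,  s(31) = 10,  s(32) = 0,  s(33) = 11,  s(34) = 11,  s(35) = 26,  s(36) = 12,  s(37) = 0.
The sequence repeats with period 35.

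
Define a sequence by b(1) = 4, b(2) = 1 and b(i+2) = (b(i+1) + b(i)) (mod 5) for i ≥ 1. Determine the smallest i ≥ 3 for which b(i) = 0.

3

We have b(1) = 4, b(2) = 1, b(3) = 0, b(4) = 1, b(5) = 1, b(6) = 2, b(7) = 3, b(8) = 0, b(9) = 3, b(10) = 3, b(11) = 1, b(12) = 4, b(13) = 0, b(14) = 4, b(15) = 4, b(16) = 3, b(17) = 2, b(18) = 0, b(19) = 2, b(20) = 2, b(21) = 4, b(22) = 1.
The sequence repeats with period 20.
The value 0 first appears (with i ≥ 3) at b(3).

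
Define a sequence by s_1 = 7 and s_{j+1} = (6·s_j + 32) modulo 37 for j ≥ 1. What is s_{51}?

We have s_1 = 7,  s_2 = 0,  s_3 = 32,  s_4 = 2,  s_5 = 7.
The sequence repeats with period 4.
(51 - 1) mod 4 = 2, so s_{51} = s_3 = 32.

32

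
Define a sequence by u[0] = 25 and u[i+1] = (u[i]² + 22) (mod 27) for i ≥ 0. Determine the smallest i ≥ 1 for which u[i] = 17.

7

Computing terms: u[0] = 25, u[1] = 26, u[2] = 23, u[3] = 11, u[4] = 8, u[5] = 5, u[6] = 20, u[7] = 17, u[8] = 14, u[9] = 2, u[10] = 26.
Since u[10] = u[1] = 26, the sequence is eventually periodic: after a pre-period of length 1 it cycles with period 9.
The value 17 first appears (with i ≥ 1) at u[7].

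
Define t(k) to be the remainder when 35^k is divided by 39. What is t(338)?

16

We have t(1) = 35,  t(2) = 16,  t(3) = 14,  t(4) = 22,  t(5) = 29,  t(6) = 1,  t(7) = 35.
Since t(7) = t(1) = 35, the sequence is periodic with period 6.
So t(338) = t(1 + ((338-1) mod 6)) = t(2) = 16.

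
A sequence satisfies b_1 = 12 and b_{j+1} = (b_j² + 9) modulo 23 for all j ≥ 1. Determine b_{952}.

22

Computing terms: b_1 = 12, b_2 = 15, b_3 = 4, b_4 = 2, b_5 = 13, b_6 = 17, b_7 = 22, b_8 = 10, b_9 = 17.
Since b_9 = b_6 = 17, the sequence is eventually periodic: after a pre-period of length 5 it cycles with period 3.
For j ≥ 6, b_j depends only on (j - 6) mod 3. (952 - 6) mod 3 = 1, so b_{952} = b_7 = 22.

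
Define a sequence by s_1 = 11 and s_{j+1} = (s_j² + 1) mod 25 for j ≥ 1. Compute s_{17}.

We have s_1 = 11; s_2 = 22; s_3 = 10; s_4 = 1; s_5 = 2; s_6 = 5; s_7 = 1.
Since s_7 = s_4 = 1, the sequence is eventually periodic: after a pre-period of length 3 it cycles with period 3.
For j ≥ 4, s_j depends only on (j - 4) mod 3. (17 - 4) mod 3 = 1, so s_{17} = s_5 = 2.

2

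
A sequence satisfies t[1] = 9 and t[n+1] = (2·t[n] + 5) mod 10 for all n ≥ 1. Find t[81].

9

t[1] = 9; t[2] = 3; t[3] = 1; t[4] = 7; t[5] = 9.
Since t[5] = t[1] = 9, the sequence is periodic with period 4.
(81 - 1) mod 4 = 0, so t[81] = t[1] = 9.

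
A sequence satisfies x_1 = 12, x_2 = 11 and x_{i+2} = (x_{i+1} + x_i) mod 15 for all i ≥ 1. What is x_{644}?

4

Computing terms: x_1 = 12, x_2 = 11, x_3 = 8, x_4 = 4, x_5 = 12, x_6 = 1, x_7 = 13, x_8 = 14, x_9 = 12, x_{10} = 11.
The sequence repeats with period 8.
(644 - 1) mod 8 = 3, so x_{644} = x_4 = 4.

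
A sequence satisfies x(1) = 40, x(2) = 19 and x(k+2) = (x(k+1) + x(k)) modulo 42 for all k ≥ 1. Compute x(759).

Computing terms: x(1) = 40,  x(2) = 19,  x(3) = 17,  x(4) = 36,  x(5) = 11,  x(6) = 5,  x(7) = 16,  x(8) = 21,  x(9) = 37,  x(10) = 16,  x(11) = 11,  x(12) = 27,  x(13) = 38,  x(14) = 23,  x(15) = 19,  x(16) = 0,  x(17) = 19,  x(18) = 19,  x(19) = 38,  x(20) = 15,  x(21) = 11,  x(22) = 26,  x(23) = 37,  x(24) = 21,  x(25) = 16,  x(26) = 37,  x(27) = 11,  x(28) = 6,  x(29) = 17,  x(30) = 23,  x(31) = 40,  x(32) = 21,  x(33) = 19,  x(34) = 40,  x(35) = 17,  x(36) = 15,  x(37) = 32,  x(38) = 5,  x(39) = 37,  x(40) = 0,  x(41) = 37,  x(42) = 37,  x(43) = 32,  x(44) = 27,  x(45) = 17,  x(46) = 2,  x(47) = 19,  x(48) = 21,  x(49) = 40,  x(50) = 19.
Since (x(49), x(50)) = (x(1), x(2)) = (40, 19) (two consecutive terms determine the rest), the sequence is periodic with period 48.
(759 - 1) mod 48 = 38, so x(759) = x(39) = 37.

37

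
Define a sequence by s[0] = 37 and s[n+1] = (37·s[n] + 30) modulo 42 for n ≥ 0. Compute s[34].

13

We have s[0] = 37,  s[1] = 13,  s[2] = 7,  s[3] = 37.
Since s[3] = s[0] = 37, the sequence is periodic with period 3.
So s[34] = s[0 + ((34-0) mod 3)] = s[1] = 13.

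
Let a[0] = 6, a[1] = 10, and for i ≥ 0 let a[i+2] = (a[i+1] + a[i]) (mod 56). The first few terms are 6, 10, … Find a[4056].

a[0] = 6,  a[1] = 10,  a[2] = 16,  a[3] = 26,  a[4] = 42,  a[5] = 12,  a[6] = 54,  a[7] = 10,  a[8] = 8,  a[9] = 18,  a[10] = 26,  a[11] = 44,  a[12] = 14,  a[13] = 2,  a[14] = 16,  a[15] = 18,  a[16] = 34,  a[17] = 52,  a[18] = 30,  a[19] = 26,  a[20] = 0,  a[21] = 26,  a[22] = 26,  a[23] = 52,  a[24] = 22,  a[25] = 18,  a[26] = 40,  a[27] = 2,  a[28] = 42,  a[29] = 44,  a[30] = 30,  a[31] = 18,  a[32] = 48,  a[33] = 10,  a[34] = 2,  a[35] = 12,  a[36] = 14,  a[37] = 26,  a[38] = 40,  a[39] = 10,  a[40] = 50,  a[41] = 4,  a[42] = 54,  a[43] = 2,  a[44] = 0,  a[45] = 2,  a[46] = 2,  a[47] = 4,  a[48] = 6,  a[49] = 10.
Since (a[48], a[49]) = (a[0], a[1]) = (6, 10) (two consecutive terms determine the rest), the sequence is periodic with period 48.
(4056 - 0) mod 48 = 24, so a[4056] = a[24] = 22.

22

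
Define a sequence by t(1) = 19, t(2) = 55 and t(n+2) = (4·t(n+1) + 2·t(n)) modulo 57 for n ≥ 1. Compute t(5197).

t(1) = 19,  t(2) = 55,  t(3) = 30,  t(4) = 2,  t(5) = 11,  t(6) = 48,  t(7) = 43,  t(8) = 40,  t(9) = 18,  t(10) = 38,  t(11) = 17,  t(12) = 30,  t(13) = 40,  t(14) = 49,  t(15) = 48,  t(16) = 5,  t(17) = 2,  t(18) = 18,  t(19) = 19,  t(20) = 55.
The sequence repeats with period 18.
(5197 - 1) mod 18 = 12, so t(5197) = t(13) = 40.

40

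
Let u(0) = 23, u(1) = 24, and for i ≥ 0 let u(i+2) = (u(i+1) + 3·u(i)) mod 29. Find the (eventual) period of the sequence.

Listing terms: u(0) = 23, u(1) = 24, u(2) = 6, u(3) = 20, u(4) = 9, u(5) = 11, u(6) = 9, u(7) = 13, u(8) = 11, u(9) = 21, u(10) = 25, u(11) = 1, u(12) = 18, u(13) = 21, u(14) = 17, u(15) = 22, u(16) = 15, u(17) = 23, u(18) = 10, u(19) = 21, u(20) = 22, u(21) = 27, u(22) = 6, u(23) = 0, u(24) = 18, u(25) = 18, u(26) = 14, u(27) = 10, u(28) = 23, u(29) = 24.
Since (u(28), u(29)) = (u(0), u(1)) = (23, 24) (two consecutive terms determine the rest), the sequence is periodic with period 28.

28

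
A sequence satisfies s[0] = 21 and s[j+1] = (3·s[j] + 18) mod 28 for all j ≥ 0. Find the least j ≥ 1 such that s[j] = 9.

Listing terms: s[0] = 21, s[1] = 25, s[2] = 9, s[3] = 17, s[4] = 13, s[5] = 1, s[6] = 21.
Since s[6] = s[0] = 21, the sequence is periodic with period 6.
The value 9 first appears (with j ≥ 1) at s[2].

2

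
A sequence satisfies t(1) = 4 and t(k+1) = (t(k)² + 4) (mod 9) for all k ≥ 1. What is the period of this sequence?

3

t(1) = 4, t(2) = 2, t(3) = 8, t(4) = 5, t(5) = 2.
Since t(5) = t(2) = 2, the sequence is eventually periodic: after a pre-period of length 1 it cycles with period 3.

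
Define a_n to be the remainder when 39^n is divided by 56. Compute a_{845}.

23

We have a_0 = 1,  a_1 = 39,  a_2 = 9,  a_3 = 15,  a_4 = 25,  a_5 = 23,  a_6 = 1.
Since a_6 = a_0 = 1, the sequence is periodic with period 6.
(845 - 0) mod 6 = 5, so a_{845} = a_5 = 23.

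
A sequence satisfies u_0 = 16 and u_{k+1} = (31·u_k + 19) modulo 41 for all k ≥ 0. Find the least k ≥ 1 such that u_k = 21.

Computing terms: u_0 = 16,  u_1 = 23,  u_2 = 35,  u_3 = 38,  u_4 = 8,  u_5 = 21,  u_6 = 14,  u_7 = 2,  u_8 = 40,  u_9 = 29,  u_{10} = 16.
The sequence repeats with period 10.
The value 21 first appears (with k ≥ 1) at u_5.

5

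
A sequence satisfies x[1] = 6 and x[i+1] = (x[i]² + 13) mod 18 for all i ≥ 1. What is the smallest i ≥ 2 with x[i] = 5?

Listing terms: x[1] = 6; x[2] = 13; x[3] = 2; x[4] = 17; x[5] = 14; x[6] = 11; x[7] = 8; x[8] = 5; x[9] = 2.
Since x[9] = x[3] = 2, the sequence is eventually periodic: after a pre-period of length 2 it cycles with period 6.
The value 5 first appears (with i ≥ 2) at x[8].

8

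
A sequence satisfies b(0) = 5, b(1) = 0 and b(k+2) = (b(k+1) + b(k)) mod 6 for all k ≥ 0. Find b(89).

3

b(0) = 5,  b(1) = 0,  b(2) = 5,  b(3) = 5,  b(4) = 4,  b(5) = 3,  b(6) = 1,  b(7) = 4,  b(8) = 5,  b(9) = 3,  b(10) = 2,  b(11) = 5,  b(12) = 1,  b(13) = 0,  b(14) = 1,  b(15) = 1,  b(16) = 2,  b(17) = 3,  b(18) = 5,  b(19) = 2,  b(20) = 1,  b(21) = 3,  b(22) = 4,  b(23) = 1,  b(24) = 5,  b(25) = 0.
The sequence repeats with period 24.
(89 - 0) mod 24 = 17, so b(89) = b(17) = 3.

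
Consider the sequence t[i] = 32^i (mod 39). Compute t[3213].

5

t[0] = 1, t[1] = 32, t[2] = 10, t[3] = 8, t[4] = 22, t[5] = 2, t[6] = 25, t[7] = 20, t[8] = 16, t[9] = 5, t[10] = 4, t[11] = 11, t[12] = 1.
The sequence repeats with period 12.
So t[3213] = t[0 + ((3213-0) mod 12)] = t[9] = 5.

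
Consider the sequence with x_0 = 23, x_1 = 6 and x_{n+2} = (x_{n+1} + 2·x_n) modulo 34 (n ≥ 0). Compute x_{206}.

We have x_0 = 23; x_1 = 6; x_2 = 18; x_3 = 30; x_4 = 32; x_5 = 24; x_6 = 20; x_7 = 0; x_8 = 6; x_9 = 6; x_{10} = 18.
Since (x_9, x_{10}) = (x_1, x_2) = (6, 18) (two consecutive terms determine the rest), the sequence is eventually periodic: after a pre-period of length 1 it cycles with period 8.
For n ≥ 1, x_n depends only on (n - 1) mod 8. (206 - 1) mod 8 = 5, so x_{206} = x_6 = 20.

20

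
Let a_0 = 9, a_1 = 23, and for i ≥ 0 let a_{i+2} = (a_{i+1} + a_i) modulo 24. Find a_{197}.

We have a_0 = 9; a_1 = 23; a_2 = 8; a_3 = 7; a_4 = 15; a_5 = 22; a_6 = 13; a_7 = 11; a_8 = 0; a_9 = 11; a_{10} = 11; a_{11} = 22; a_{12} = 9; a_{13} = 7; a_{14} = 16; a_{15} = 23; a_{16} = 15; a_{17} = 14; a_{18} = 5; a_{19} = 19; a_{20} = 0; a_{21} = 19; a_{22} = 19; a_{23} = 14; a_{24} = 9; a_{25} = 23.
The sequence repeats with period 24.
(197 - 0) mod 24 = 5, so a_{197} = a_5 = 22.

22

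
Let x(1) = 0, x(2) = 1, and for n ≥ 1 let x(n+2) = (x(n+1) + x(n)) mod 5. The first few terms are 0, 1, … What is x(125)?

3

We have x(1) = 0; x(2) = 1; x(3) = 1; x(4) = 2; x(5) = 3; x(6) = 0; x(7) = 3; x(8) = 3; x(9) = 1; x(10) = 4; x(11) = 0; x(12) = 4; x(13) = 4; x(14) = 3; x(15) = 2; x(16) = 0; x(17) = 2; x(18) = 2; x(19) = 4; x(20) = 1; x(21) = 0; x(22) = 1.
Since (x(21), x(22)) = (x(1), x(2)) = (0, 1) (two consecutive terms determine the rest), the sequence is periodic with period 20.
So x(125) = x(1 + ((125-1) mod 20)) = x(5) = 3.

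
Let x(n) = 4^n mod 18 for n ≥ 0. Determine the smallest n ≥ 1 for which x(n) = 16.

2

Computing terms: x(0) = 1,  x(1) = 4,  x(2) = 16,  x(3) = 10,  x(4) = 4.
Since x(4) = x(1) = 4, the sequence is eventually periodic: after a pre-period of length 1 it cycles with period 3.
The value 16 first appears (with n ≥ 1) at x(2).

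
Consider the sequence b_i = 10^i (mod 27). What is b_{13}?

10

b_0 = 1; b_1 = 10; b_2 = 19; b_3 = 1.
Since b_3 = b_0 = 1, the sequence is periodic with period 3.
(13 - 0) mod 3 = 1, so b_{13} = b_1 = 10.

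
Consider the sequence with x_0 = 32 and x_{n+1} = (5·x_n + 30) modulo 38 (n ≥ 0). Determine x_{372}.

28

We have x_0 = 32; x_1 = 0; x_2 = 30; x_3 = 28; x_4 = 18; x_5 = 6; x_6 = 22; x_7 = 26; x_8 = 8; x_9 = 32.
Since x_9 = x_0 = 32, the sequence is periodic with period 9.
(372 - 0) mod 9 = 3, so x_{372} = x_3 = 28.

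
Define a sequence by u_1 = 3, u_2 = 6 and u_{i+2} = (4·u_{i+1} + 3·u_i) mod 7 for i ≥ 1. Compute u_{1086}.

5

Listing terms: u_1 = 3,  u_2 = 6,  u_3 = 5,  u_4 = 3,  u_5 = 6.
The sequence repeats with period 3.
(1086 - 1) mod 3 = 2, so u_{1086} = u_3 = 5.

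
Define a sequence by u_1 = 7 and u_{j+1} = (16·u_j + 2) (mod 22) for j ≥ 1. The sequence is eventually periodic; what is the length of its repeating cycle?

Listing terms: u_1 = 7, u_2 = 4, u_3 = 0, u_4 = 2, u_5 = 12, u_6 = 18, u_7 = 4.
Since u_7 = u_2 = 4, the sequence is eventually periodic: after a pre-period of length 1 it cycles with period 5.

5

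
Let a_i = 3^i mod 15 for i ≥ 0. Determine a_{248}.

We have a_0 = 1; a_1 = 3; a_2 = 9; a_3 = 12; a_4 = 6; a_5 = 3.
Since a_5 = a_1 = 3, the sequence is eventually periodic: after a pre-period of length 1 it cycles with period 4.
For i ≥ 1, a_i depends only on (i - 1) mod 4. (248 - 1) mod 4 = 3, so a_{248} = a_4 = 6.

6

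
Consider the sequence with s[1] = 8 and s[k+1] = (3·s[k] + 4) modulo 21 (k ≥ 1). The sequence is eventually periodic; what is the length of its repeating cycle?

Computing terms: s[1] = 8; s[2] = 7; s[3] = 4; s[4] = 16; s[5] = 10; s[6] = 13; s[7] = 1; s[8] = 7.
Since s[8] = s[2] = 7, the sequence is eventually periodic: after a pre-period of length 1 it cycles with period 6.

6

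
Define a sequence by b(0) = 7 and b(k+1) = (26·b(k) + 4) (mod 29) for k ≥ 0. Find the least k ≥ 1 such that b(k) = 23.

Listing terms: b(0) = 7; b(1) = 12; b(2) = 26; b(3) = 13; b(4) = 23; b(5) = 22; b(6) = 25; b(7) = 16; b(8) = 14; b(9) = 20; b(10) = 2; b(11) = 27; b(12) = 10; b(13) = 3; b(14) = 24; b(15) = 19; b(16) = 5; b(17) = 18; b(18) = 8; b(19) = 9; b(20) = 6; b(21) = 15; b(22) = 17; b(23) = 11; b(24) = 0; b(25) = 4; b(26) = 21; b(27) = 28; b(28) = 7.
Since b(28) = b(0) = 7, the sequence is periodic with period 28.
The value 23 first appears (with k ≥ 1) at b(4).

4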